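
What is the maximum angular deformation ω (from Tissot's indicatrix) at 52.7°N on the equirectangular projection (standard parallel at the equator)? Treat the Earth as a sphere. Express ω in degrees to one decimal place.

28.4°

For the equirectangular projection with φ₀ = 0 (plate carrée), h = 1 along meridians and k = sec φ along parallels.
At 52.7°: h = 1.000, k = 1.650; principal scales a = 1.650, b = 1.000.
sin(ω/2) = (a − b)/(a + b) = 0.6502/2.650 = 0.2453, so ω = 2 arcsin(0.2453) ≈ 28.4°.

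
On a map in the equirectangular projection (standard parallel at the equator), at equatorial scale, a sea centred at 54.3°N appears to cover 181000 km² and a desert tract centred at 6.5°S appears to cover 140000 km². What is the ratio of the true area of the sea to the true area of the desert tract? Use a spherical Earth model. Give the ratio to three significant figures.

0.759

On the plate carrée, areal scale = h·k = 1 × sec φ, so true area = apparent × cos φ.
True area of sea: 181000 × cos(54.3°) = 181000 × 0.5835 = 105600 km².
True area of desert tract: 140000 × cos(6.5°) = 140000 × 0.9936 = 139100 km².
Ratio = 105600 / 139100 ≈ 0.759.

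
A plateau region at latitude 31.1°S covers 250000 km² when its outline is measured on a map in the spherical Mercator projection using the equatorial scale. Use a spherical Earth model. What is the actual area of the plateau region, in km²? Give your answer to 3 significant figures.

Mercator is conformal, so the point scale is isotropic: h = k = sec φ = 1/cos φ.
Areal scale = k² = sec²φ = 1/cos²(31.1°) = 1/0.8563² = 1.364.
True area = apparent / (areal scale) = 250000 / 1.364 ≈ 183000 km².

183000 km²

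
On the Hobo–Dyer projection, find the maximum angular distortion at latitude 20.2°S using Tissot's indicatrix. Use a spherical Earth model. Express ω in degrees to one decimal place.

19.2°

The Hobo–Dyer projection is cylindrical equal-area with φ₀ = 37.5°. Cylindrical equal-area (φ₀ = 37.5°): h = cos φ / cos 37.5° along meridians, k = cos 37.5° / cos φ along parallels; h·k = 1.
At 20.2°: h = 1.183, k = 0.8453; principal scales a = 1.183, b = 0.8453.
sin(ω/2) = (a − b)/(a + b) = 0.3376/2.028 = 0.1664, so ω = 2 arcsin(0.1664) ≈ 19.2°.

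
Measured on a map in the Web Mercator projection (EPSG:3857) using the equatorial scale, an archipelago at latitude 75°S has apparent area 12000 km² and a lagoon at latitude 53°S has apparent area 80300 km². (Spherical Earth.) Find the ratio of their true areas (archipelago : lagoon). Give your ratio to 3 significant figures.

On Mercator the areal scale is sec²φ, so true area = apparent × cos²φ.
True area of archipelago: 12000 × cos²(75°) = 12000 × 0.06699 = 803.8 km².
True area of lagoon: 80300 × cos²(53°) = 80300 × 0.3622 = 29080 km².
Ratio = 803.8 / 29080 ≈ 0.0276.

0.0276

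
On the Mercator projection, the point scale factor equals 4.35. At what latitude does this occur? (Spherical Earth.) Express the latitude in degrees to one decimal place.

76.7°

Mercator scale is k = sec φ = 1/cos φ.
1/cos φ = 4.35  ⇒  cos φ = 0.2299  ⇒  φ = arccos(0.2299) ≈ 76.7°.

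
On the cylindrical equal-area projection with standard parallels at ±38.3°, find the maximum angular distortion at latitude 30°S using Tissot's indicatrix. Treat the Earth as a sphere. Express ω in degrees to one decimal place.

Cylindrical equal-area (φ₀ = 38.3°): h = cos φ / cos 38.3° along meridians, k = cos 38.3° / cos φ along parallels; h·k = 1.
At 30°: h = 1.104, k = 0.9062; principal scales a = 1.104, b = 0.9062.
sin(ω/2) = (a − b)/(a + b) = 0.1973/2.010 = 0.09820, so ω = 2 arcsin(0.09820) ≈ 11.3°.

11.3°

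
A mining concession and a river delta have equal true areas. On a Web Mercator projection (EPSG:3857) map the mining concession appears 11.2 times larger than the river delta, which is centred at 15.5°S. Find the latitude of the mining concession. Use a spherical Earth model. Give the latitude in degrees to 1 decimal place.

73.3°

For equal true areas on Mercator, apparent areas scale as sec²φ, so the ratio is cos²φ₂ / cos²φ₁.
cos²φ₂ / cos²φ₁ = 11.2  ⇒  cos φ₁ = cos 15.5° / √11.2 = 0.9636/3.347 = 0.2879.
φ₁ = arccos(0.2879) ≈ 73.3°.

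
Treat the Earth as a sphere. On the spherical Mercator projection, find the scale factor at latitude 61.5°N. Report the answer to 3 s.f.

2.10

The Mercator projection is conformal; its linear scale factor is the same in every direction and equals sec φ = 1/cos φ.
k = 1/cos 61.5° = 1/0.4772 = 2.096.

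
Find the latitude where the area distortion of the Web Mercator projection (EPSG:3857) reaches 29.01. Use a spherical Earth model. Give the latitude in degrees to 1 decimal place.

79.3°

Mercator areal scale is sec²φ.
sec²φ = 29.01  ⇒  cos²φ = 0.03447  ⇒  cos φ = 0.1857.
φ = arccos(0.1857) ≈ 79.3°.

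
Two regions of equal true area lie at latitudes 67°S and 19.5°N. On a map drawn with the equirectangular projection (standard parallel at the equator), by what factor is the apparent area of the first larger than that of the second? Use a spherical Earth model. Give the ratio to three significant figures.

2.41

In the plate carrée (x = Rλ, y = Rφ), meridians are true-scale (h = 1) and parallels are stretched by k = sec φ.
Areal scale at 67°: h·k = 1.000 × 2.559 = 2.559.
Areal scale at 19.5°: h·k = 1.000 × 1.061 = 1.061.
Ratio = 2.559/1.061 ≈ 2.41.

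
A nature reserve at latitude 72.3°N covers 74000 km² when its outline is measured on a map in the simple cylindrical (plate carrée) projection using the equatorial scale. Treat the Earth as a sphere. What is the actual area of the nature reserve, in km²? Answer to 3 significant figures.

22500 km²

Plate carrée maps x = Rλ, y = Rφ. The meridian scale is h = 1 and the parallel scale is k = 1/cos φ = sec φ.
Areal scale = h·k = 1 × sec φ; at 72.3°, h = 1.000, k = 3.289, so h·k = 3.289.
True area = apparent / (areal scale) = 74000 / 3.289 ≈ 22500 km².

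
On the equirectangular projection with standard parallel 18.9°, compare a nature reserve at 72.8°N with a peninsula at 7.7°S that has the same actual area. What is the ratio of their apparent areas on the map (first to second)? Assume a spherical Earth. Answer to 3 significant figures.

In the equirectangular projection with standard parallel φ₀ = 18.9° (x = Rλ cos φ₀, y = Rφ), meridians are true-scale (h = 1) and the parallel scale is k = cos φ₀ / cos φ.
Areal scale at 72.8°: h·k = 1.000 × 3.199 = 3.199.
Areal scale at 7.7°: h·k = 1.000 × 0.9547 = 0.9547.
Ratio = 3.199/0.9547 ≈ 3.35.

3.35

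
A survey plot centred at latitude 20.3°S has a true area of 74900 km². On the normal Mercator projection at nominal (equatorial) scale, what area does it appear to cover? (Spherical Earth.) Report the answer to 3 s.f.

85100 km²

For Mercator, h = k = sec φ (a conformal cylindrical projection has a single point scale, 1/cos φ).
Areal scale = k² = sec²φ = 1/cos²(20.3°) = 1/0.9379² = 1.137.
Apparent area = 74900 × 1.137 ≈ 85100 km².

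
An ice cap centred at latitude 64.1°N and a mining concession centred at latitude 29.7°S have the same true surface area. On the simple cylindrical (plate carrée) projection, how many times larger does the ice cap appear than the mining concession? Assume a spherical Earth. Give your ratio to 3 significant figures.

In the plate carrée (x = Rλ, y = Rφ), meridians are true-scale (h = 1) and parallels are stretched by k = sec φ.
Areal scale at 64.1°: h·k = 1.000 × 2.289 = 2.289.
Areal scale at 29.7°: h·k = 1.000 × 1.151 = 1.151.
Ratio = 2.289/1.151 ≈ 1.99.

1.99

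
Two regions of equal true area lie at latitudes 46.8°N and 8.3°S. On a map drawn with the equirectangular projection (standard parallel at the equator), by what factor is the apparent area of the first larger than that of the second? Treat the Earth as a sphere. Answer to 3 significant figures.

For the equirectangular projection with φ₀ = 0 (plate carrée), h = 1 along meridians and k = sec φ along parallels.
Areal scale at 46.8°: h·k = 1.000 × 1.461 = 1.461.
Areal scale at 8.3°: h·k = 1.000 × 1.011 = 1.011.
Ratio = 1.461/1.011 ≈ 1.45.

1.45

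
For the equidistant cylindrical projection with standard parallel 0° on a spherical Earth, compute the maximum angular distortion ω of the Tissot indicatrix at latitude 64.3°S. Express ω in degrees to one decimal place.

For the equirectangular projection with φ₀ = 0 (plate carrée), h = 1 along meridians and k = sec φ along parallels.
At 64.3°: h = 1.000, k = 2.306; principal scales a = 2.306, b = 1.000.
sin(ω/2) = (a − b)/(a + b) = 1.306/3.306 = 0.3950, so ω = 2 arcsin(0.3950) ≈ 46.5°.

46.5°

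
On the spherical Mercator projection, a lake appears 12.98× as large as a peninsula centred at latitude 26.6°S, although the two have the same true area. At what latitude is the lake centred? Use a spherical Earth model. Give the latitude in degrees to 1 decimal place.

For equal true areas on Mercator, apparent areas scale as sec²φ, so the ratio is cos²φ₂ / cos²φ₁.
cos²φ₂ / cos²φ₁ = 12.98  ⇒  cos φ₁ = cos 26.6° / √12.98 = 0.8942/3.603 = 0.2482.
φ₁ = arccos(0.2482) ≈ 75.6°.

75.6°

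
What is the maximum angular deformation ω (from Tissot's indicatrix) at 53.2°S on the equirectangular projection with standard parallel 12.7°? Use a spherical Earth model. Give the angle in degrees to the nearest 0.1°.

In the equirectangular projection with standard parallel φ₀ = 12.7° (x = Rλ cos φ₀, y = Rφ), meridians are true-scale (h = 1) and the parallel scale is k = cos φ₀ / cos φ.
At 53.2°: h = 1.000, k = 1.629; principal scales a = 1.629, b = 1.000.
sin(ω/2) = (a − b)/(a + b) = 0.6285/2.629 = 0.2391, so ω = 2 arcsin(0.2391) ≈ 27.7°.

27.7°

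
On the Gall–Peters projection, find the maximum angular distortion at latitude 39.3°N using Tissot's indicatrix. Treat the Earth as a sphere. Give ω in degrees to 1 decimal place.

Gall–Peters is a cylindrical equal-area projection with standard parallels at ±45°. A cylindrical equal-area projection with standard parallel φ₀ has meridian scale h = cos φ / cos φ₀ and parallel scale k = cos φ₀ / cos φ (so areas are preserved, h·k = 1).
At 39.3°: h = 1.094, k = 0.9138; principal scales a = 1.094, b = 0.9138.
sin(ω/2) = (a − b)/(a + b) = 0.1806/2.008 = 0.08994, so ω = 2 arcsin(0.08994) ≈ 10.3°.

10.3°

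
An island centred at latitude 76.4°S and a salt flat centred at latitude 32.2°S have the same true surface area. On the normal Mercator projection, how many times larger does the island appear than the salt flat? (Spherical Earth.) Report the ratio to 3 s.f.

13.0

Mercator areal scale is sec²φ.
At 76.4°: sec²(76.4°) = 1/0.2351² = 18.09.
At 32.2°: sec²(32.2°) = 1/0.8462² = 1.397.
Ratio = 18.09/1.397 = cos²(32.2°)/cos²(76.4°) ≈ 13.0.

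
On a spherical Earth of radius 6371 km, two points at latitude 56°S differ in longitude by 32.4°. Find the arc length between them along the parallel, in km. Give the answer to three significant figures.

Arc length along a parallel = R cos φ · Δλ (with Δλ in radians).
= 6371 × cos 56° × (32.4° × π/180) = 6371 × 0.5592 × 0.5655 ≈ 2010 km.

2010 km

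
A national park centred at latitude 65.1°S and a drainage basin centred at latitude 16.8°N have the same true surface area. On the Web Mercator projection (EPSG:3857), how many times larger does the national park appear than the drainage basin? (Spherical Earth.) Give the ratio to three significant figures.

Mercator areal scale is sec²φ.
At 65.1°: sec²(65.1°) = 1/0.4210² = 5.641.
At 16.8°: sec²(16.8°) = 1/0.9573² = 1.091.
Ratio = 5.641/1.091 = cos²(16.8°)/cos²(65.1°) ≈ 5.17.

5.17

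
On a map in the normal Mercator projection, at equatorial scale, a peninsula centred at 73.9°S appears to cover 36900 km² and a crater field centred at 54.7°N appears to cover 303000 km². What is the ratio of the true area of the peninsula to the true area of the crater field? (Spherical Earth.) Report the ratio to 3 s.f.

0.0280

On Mercator the areal scale is sec²φ, so true area = apparent × cos²φ.
True area of peninsula: 36900 × cos²(73.9°) = 36900 × 0.07690 = 2838 km².
True area of crater field: 303000 × cos²(54.7°) = 303000 × 0.3339 = 101200 km².
Ratio = 2838 / 101200 ≈ 0.0280.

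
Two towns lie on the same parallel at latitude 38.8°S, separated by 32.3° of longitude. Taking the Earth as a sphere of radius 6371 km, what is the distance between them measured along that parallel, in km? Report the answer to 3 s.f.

Arc length along a parallel = R cos φ · Δλ (with Δλ in radians).
= 6371 × cos 38.8° × (32.3° × π/180) = 6371 × 0.7793 × 0.5637 ≈ 2800 km.

2800 km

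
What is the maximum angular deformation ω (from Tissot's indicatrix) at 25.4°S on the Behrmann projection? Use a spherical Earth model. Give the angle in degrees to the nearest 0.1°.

4.8°

The Behrmann projection is cylindrical equal-area with φ₀ = 30°. Cylindrical equal-area (φ₀ = 30°): h = cos φ / cos 30° along meridians, k = cos 30° / cos φ along parallels; h·k = 1.
At 25.4°: h = 1.043, k = 0.9587; principal scales a = 1.043, b = 0.9587.
sin(ω/2) = (a − b)/(a + b) = 0.08438/2.002 = 0.04215, so ω = 2 arcsin(0.04215) ≈ 4.8°.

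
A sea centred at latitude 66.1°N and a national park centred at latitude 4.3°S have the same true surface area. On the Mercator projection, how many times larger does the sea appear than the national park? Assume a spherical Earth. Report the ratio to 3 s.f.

Mercator areal scale is sec²φ.
At 66.1°: sec²(66.1°) = 1/0.4051² = 6.092.
At 4.3°: sec²(4.3°) = 1/0.9972² = 1.006.
Ratio = 6.092/1.006 = cos²(4.3°)/cos²(66.1°) ≈ 6.06.

6.06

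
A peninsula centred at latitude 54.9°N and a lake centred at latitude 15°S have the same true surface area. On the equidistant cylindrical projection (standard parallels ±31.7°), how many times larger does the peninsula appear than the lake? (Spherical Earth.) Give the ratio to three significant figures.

The equidistant cylindrical projection with φ₀ = 31.7° has h = 1 (meridians true) and k = cos φ₀ / cos φ along parallels.
Areal scale at 54.9°: h·k = 1.000 × 1.480 = 1.480.
Areal scale at 15°: h·k = 1.000 × 0.8808 = 0.8808.
Ratio = 1.480/0.8808 ≈ 1.68.

1.68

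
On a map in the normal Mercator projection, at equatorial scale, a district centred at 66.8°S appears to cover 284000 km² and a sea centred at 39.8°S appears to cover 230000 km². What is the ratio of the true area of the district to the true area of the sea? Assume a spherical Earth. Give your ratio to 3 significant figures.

Mercator's areal exaggeration is sec²φ; hence true area = (apparent area) · cos²φ.
True area of district: 284000 × cos²(66.8°) = 284000 × 0.1552 = 44070 km².
True area of sea: 230000 × cos²(39.8°) = 230000 × 0.5903 = 135800 km².
Ratio = 44070 / 135800 ≈ 0.325.

0.325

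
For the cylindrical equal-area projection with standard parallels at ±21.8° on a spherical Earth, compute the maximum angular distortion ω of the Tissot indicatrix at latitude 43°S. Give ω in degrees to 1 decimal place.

27.1°

Cylindrical equal-area (φ₀ = 21.8°): h = cos φ / cos 21.8° along meridians, k = cos 21.8° / cos φ along parallels; h·k = 1.
At 43°: h = 0.7877, k = 1.270; principal scales a = 1.270, b = 0.7877.
sin(ω/2) = (a − b)/(a + b) = 0.4819/2.057 = 0.2342, so ω = 2 arcsin(0.2342) ≈ 27.1°.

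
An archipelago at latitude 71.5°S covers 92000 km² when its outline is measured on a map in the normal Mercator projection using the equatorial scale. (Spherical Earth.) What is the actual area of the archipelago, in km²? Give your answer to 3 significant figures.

Mercator is conformal, so the point scale is isotropic: h = k = sec φ = 1/cos φ.
Areal scale = k² = sec²φ = 1/cos²(71.5°) = 1/0.3173² = 9.932.
True area = apparent / (areal scale) = 92000 / 9.932 ≈ 9260 km².

9260 km²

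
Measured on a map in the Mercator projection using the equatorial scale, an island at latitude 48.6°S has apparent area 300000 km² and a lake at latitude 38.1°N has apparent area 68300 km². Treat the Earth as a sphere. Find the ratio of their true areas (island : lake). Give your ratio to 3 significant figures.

Since Mercator area scale is 1/cos²φ, the true area equals the apparent area multiplied by cos²φ.
True area of island: 300000 × cos²(48.6°) = 300000 × 0.4373 = 131200 km².
True area of lake: 68300 × cos²(38.1°) = 68300 × 0.6193 = 42300 km².
Ratio = 131200 / 42300 ≈ 3.10.

3.10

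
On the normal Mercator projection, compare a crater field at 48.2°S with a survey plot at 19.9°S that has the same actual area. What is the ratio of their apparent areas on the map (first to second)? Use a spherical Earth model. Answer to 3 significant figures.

Mercator areal scale is sec²φ.
At 48.2°: sec²(48.2°) = 1/0.6665² = 2.251.
At 19.9°: sec²(19.9°) = 1/0.9403² = 1.131.
Ratio = 2.251/1.131 = cos²(19.9°)/cos²(48.2°) ≈ 1.99.

1.99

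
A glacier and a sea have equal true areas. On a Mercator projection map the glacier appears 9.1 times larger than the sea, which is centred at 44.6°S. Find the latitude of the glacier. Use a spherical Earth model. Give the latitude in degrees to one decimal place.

76.3°

On Mercator, (apparent₁)/(apparent₂) = sec²φ₁ / sec²φ₂ when true areas are equal.
cos²φ₂ / cos²φ₁ = 9.1  ⇒  cos φ₁ = cos 44.6° / √9.1 = 0.7120/3.017 = 0.2360.
φ₁ = arccos(0.2360) ≈ 76.3°.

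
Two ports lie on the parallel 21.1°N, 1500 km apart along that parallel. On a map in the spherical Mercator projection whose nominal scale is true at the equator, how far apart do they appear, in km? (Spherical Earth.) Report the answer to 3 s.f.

For Mercator, h = k = sec φ (a conformal cylindrical projection has a single point scale, 1/cos φ).
Along the parallel, k = sec 21.1° = 1/0.9330 = 1.072.
Map distance = 1500 × 1.072 ≈ 1610 km.

1610 km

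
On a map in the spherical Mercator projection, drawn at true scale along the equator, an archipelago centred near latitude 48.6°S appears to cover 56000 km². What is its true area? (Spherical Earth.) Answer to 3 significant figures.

24500 km²

For Mercator, h = k = sec φ (a conformal cylindrical projection has a single point scale, 1/cos φ).
Areal scale = k² = sec²φ = 1/cos²(48.6°) = 1/0.6613² = 2.287.
True area = apparent / (areal scale) = 56000 / 2.287 ≈ 24500 km².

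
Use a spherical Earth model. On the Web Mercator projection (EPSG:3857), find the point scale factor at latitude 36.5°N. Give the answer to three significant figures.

The Mercator projection is conformal; its linear scale factor is the same in every direction and equals sec φ = 1/cos φ.
k = 1/cos 36.5° = 1/0.8039 = 1.244.

1.24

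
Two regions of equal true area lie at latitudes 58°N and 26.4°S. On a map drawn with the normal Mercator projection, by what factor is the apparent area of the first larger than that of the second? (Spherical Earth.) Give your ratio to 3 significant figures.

Mercator is conformal with k = sec φ, so areal scale = k² = sec²φ.
At 58°: sec²(58°) = 1/0.5299² = 3.561.
At 26.4°: sec²(26.4°) = 1/0.8957² = 1.246.
Ratio = 3.561/1.246 = cos²(26.4°)/cos²(58°) ≈ 2.86.

2.86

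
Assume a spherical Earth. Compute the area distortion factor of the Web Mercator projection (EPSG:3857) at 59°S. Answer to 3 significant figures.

For Mercator, h = k = sec φ (a conformal cylindrical projection has a single point scale, 1/cos φ).
Areal scale = k² = sec²φ = 1/cos²(59°) = 1/0.5150² = 3.770.

3.77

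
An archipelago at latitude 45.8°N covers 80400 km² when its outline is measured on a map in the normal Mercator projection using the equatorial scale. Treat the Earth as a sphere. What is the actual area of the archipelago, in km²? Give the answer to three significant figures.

39100 km²

The Mercator projection is conformal; its linear scale factor is the same in every direction and equals sec φ = 1/cos φ.
Areal scale = k² = sec²φ = 1/cos²(45.8°) = 1/0.6972² = 2.057.
True area = apparent / (areal scale) = 80400 / 2.057 ≈ 39100 km².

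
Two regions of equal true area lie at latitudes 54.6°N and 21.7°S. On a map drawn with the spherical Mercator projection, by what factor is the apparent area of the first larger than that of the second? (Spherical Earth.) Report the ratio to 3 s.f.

Mercator is conformal with k = sec φ, so areal scale = k² = sec²φ.
At 54.6°: sec²(54.6°) = 1/0.5793² = 2.980.
At 21.7°: sec²(21.7°) = 1/0.9291² = 1.158.
Ratio = 2.980/1.158 = cos²(21.7°)/cos²(54.6°) ≈ 2.57.

2.57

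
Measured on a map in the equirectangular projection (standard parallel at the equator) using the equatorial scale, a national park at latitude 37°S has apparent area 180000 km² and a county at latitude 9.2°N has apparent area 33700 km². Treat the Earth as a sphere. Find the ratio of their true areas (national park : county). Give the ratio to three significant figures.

4.32

Plate carrée has h = 1 and k = sec φ, giving areal scale sec φ; true area = (apparent area) · cos φ.
True area of national park: 180000 × cos(37°) = 180000 × 0.7986 = 143800 km².
True area of county: 33700 × cos(9.2°) = 33700 × 0.9871 = 33270 km².
Ratio = 143800 / 33270 ≈ 4.32.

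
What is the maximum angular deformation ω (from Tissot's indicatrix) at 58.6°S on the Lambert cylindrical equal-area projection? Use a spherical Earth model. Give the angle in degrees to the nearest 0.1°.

69.9°

The Lambert cylindrical equal-area projection is the cylindrical equal-area projection with its standard parallel at the equator (φ₀ = 0). Cylindrical equal-area (φ₀ = 0°): h = cos φ / cos 0° along meridians, k = cos 0° / cos φ along parallels; h·k = 1.
At 58.6°: h = 0.5210, k = 1.919; principal scales a = 1.919, b = 0.5210.
sin(ω/2) = (a − b)/(a + b) = 1.398/2.440 = 0.5730, so ω = 2 arcsin(0.5730) ≈ 69.9°.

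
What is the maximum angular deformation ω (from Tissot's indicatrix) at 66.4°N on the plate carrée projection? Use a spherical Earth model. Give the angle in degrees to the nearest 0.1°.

50.7°

Plate carrée maps x = Rλ, y = Rφ. The meridian scale is h = 1 and the parallel scale is k = 1/cos φ = sec φ.
At 66.4°: h = 1.000, k = 2.498; principal scales a = 2.498, b = 1.000.
sin(ω/2) = (a − b)/(a + b) = 1.498/3.498 = 0.4282, so ω = 2 arcsin(0.4282) ≈ 50.7°.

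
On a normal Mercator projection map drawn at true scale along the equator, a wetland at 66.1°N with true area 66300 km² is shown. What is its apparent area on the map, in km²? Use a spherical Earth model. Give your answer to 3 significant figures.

404000 km²

The Mercator projection is conformal; its linear scale factor is the same in every direction and equals sec φ = 1/cos φ.
Areal scale = k² = sec²φ = 1/cos²(66.1°) = 1/0.4051² = 6.092.
Apparent area = 66300 × 6.092 ≈ 404000 km².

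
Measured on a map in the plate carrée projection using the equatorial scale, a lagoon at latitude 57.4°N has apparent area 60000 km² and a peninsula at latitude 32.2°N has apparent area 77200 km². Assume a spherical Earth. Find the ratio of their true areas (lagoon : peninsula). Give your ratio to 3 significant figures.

0.495

On the plate carrée, areal scale = h·k = 1 × sec φ, so true area = apparent × cos φ.
True area of lagoon: 60000 × cos(57.4°) = 60000 × 0.5388 = 32330 km².
True area of peninsula: 77200 × cos(32.2°) = 77200 × 0.8462 = 65330 km².
Ratio = 32330 / 65330 ≈ 0.495.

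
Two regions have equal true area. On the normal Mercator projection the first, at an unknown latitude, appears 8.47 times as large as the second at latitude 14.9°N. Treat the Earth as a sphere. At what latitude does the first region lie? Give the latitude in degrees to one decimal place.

For equal true areas on Mercator, apparent areas scale as sec²φ, so the ratio is cos²φ₂ / cos²φ₁.
cos²φ₂ / cos²φ₁ = 8.47  ⇒  cos φ₁ = cos 14.9° / √8.47 = 0.9664/2.910 = 0.3321.
φ₁ = arccos(0.3321) ≈ 70.6°.

70.6°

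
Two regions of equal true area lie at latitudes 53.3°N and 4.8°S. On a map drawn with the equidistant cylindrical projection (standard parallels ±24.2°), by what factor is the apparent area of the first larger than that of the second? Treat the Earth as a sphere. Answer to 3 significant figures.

The equidistant cylindrical projection with φ₀ = 24.2° has h = 1 (meridians true) and k = cos φ₀ / cos φ along parallels.
Areal scale at 53.3°: h·k = 1.000 × 1.526 = 1.526.
Areal scale at 4.8°: h·k = 1.000 × 0.9153 = 0.9153.
Ratio = 1.526/0.9153 ≈ 1.67.

1.67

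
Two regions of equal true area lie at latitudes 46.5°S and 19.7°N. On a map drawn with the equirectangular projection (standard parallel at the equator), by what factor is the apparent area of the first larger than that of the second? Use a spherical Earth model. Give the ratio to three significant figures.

1.37

Plate carrée maps x = Rλ, y = Rφ. The meridian scale is h = 1 and the parallel scale is k = 1/cos φ = sec φ.
Areal scale at 46.5°: h·k = 1.000 × 1.453 = 1.453.
Areal scale at 19.7°: h·k = 1.000 × 1.062 = 1.062.
Ratio = 1.453/1.062 ≈ 1.37.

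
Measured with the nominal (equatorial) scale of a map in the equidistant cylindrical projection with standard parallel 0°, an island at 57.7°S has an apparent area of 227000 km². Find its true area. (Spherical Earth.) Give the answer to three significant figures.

121000 km²

In the plate carrée (x = Rλ, y = Rφ), meridians are true-scale (h = 1) and parallels are stretched by k = sec φ.
Areal scale = h·k = 1 × sec φ; at 57.7°, h = 1.000, k = 1.871, so h·k = 1.871.
True area = apparent / (areal scale) = 227000 / 1.871 ≈ 121000 km².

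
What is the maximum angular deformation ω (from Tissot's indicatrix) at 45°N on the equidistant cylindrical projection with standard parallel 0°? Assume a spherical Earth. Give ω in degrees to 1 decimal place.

19.8°

For the equirectangular projection with φ₀ = 0 (plate carrée), h = 1 along meridians and k = sec φ along parallels.
At 45°: h = 1.000, k = 1.414; principal scales a = 1.414, b = 1.000.
sin(ω/2) = (a − b)/(a + b) = 0.4142/2.414 = 0.1716, so ω = 2 arcsin(0.1716) ≈ 19.8°.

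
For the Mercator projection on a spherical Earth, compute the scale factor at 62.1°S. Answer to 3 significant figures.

Mercator is conformal, so the point scale is isotropic: h = k = sec φ = 1/cos φ.
k = 1/cos 62.1° = 1/0.4679 = 2.137.

2.14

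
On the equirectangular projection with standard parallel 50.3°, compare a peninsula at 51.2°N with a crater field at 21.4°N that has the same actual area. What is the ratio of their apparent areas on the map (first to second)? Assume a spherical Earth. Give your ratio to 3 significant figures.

1.49

In the equirectangular projection with standard parallel φ₀ = 50.3° (x = Rλ cos φ₀, y = Rφ), meridians are true-scale (h = 1) and the parallel scale is k = cos φ₀ / cos φ.
Areal scale at 51.2°: h·k = 1.000 × 1.019 = 1.019.
Areal scale at 21.4°: h·k = 1.000 × 0.6861 = 0.6861.
Ratio = 1.019/0.6861 ≈ 1.49.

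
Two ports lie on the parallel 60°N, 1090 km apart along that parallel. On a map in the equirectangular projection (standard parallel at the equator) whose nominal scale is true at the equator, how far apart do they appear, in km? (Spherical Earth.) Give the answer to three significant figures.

Plate carrée maps x = Rλ, y = Rφ. The meridian scale is h = 1 and the parallel scale is k = 1/cos φ = sec φ.
Along the parallel, k = sec 60° = 1/0.5000 = 2.000.
Map distance = 1090 × 2.000 ≈ 2180 km.

2180 km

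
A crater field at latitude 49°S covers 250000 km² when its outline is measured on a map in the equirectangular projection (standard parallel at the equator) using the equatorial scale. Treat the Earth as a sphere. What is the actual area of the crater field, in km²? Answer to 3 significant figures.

164000 km²

In the plate carrée (x = Rλ, y = Rφ), meridians are true-scale (h = 1) and parallels are stretched by k = sec φ.
Areal scale = h·k = 1 × sec φ; at 49°, h = 1.000, k = 1.524, so h·k = 1.524.
True area = apparent / (areal scale) = 250000 / 1.524 ≈ 164000 km².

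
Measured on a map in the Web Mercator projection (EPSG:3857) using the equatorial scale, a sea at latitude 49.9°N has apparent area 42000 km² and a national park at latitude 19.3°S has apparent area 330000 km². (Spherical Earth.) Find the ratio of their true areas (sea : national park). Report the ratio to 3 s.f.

0.0593

Since Mercator area scale is 1/cos²φ, the true area equals the apparent area multiplied by cos²φ.
True area of sea: 42000 × cos²(49.9°) = 42000 × 0.4149 = 17430 km².
True area of national park: 330000 × cos²(19.3°) = 330000 × 0.8908 = 294000 km².
Ratio = 17430 / 294000 ≈ 0.0593.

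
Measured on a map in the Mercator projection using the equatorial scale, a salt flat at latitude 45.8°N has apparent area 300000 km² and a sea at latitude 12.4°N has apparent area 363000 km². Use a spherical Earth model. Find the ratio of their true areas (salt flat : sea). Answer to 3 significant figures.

0.421

Since Mercator area scale is 1/cos²φ, the true area equals the apparent area multiplied by cos²φ.
True area of salt flat: 300000 × cos²(45.8°) = 300000 × 0.4860 = 145800 km².
True area of sea: 363000 × cos²(12.4°) = 363000 × 0.9539 = 346300 km².
Ratio = 145800 / 346300 ≈ 0.421.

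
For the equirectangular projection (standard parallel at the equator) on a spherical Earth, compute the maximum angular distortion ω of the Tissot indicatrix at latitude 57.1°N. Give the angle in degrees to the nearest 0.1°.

34.4°

Plate carrée maps x = Rλ, y = Rφ. The meridian scale is h = 1 and the parallel scale is k = 1/cos φ = sec φ.
At 57.1°: h = 1.000, k = 1.841; principal scales a = 1.841, b = 1.000.
sin(ω/2) = (a − b)/(a + b) = 0.8410/2.841 = 0.2960, so ω = 2 arcsin(0.2960) ≈ 34.4°.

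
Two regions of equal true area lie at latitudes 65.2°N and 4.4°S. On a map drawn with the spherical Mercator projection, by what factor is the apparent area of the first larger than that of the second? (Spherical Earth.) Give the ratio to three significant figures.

5.65

Mercator is conformal with k = sec φ, so areal scale = k² = sec²φ.
At 65.2°: sec²(65.2°) = 1/0.4195² = 5.684.
At 4.4°: sec²(4.4°) = 1/0.9971² = 1.006.
Ratio = 5.684/1.006 = cos²(4.4°)/cos²(65.2°) ≈ 5.65.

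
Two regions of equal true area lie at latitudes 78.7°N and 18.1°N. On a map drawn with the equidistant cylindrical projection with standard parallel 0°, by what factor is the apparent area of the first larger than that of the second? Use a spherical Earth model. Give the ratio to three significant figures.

In the plate carrée (x = Rλ, y = Rφ), meridians are true-scale (h = 1) and parallels are stretched by k = sec φ.
Areal scale at 78.7°: h·k = 1.000 × 5.103 = 5.103.
Areal scale at 18.1°: h·k = 1.000 × 1.052 = 1.052.
Ratio = 5.103/1.052 ≈ 4.85.

4.85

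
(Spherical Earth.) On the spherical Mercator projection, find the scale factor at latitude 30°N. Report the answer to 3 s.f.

Mercator is conformal, so the point scale is isotropic: h = k = sec φ = 1/cos φ.
k = 1/cos 30° = 1/0.8660 = 1.155.

1.15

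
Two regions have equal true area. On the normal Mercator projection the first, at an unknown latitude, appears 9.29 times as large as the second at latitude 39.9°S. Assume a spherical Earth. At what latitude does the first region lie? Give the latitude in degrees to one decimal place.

On Mercator, (apparent₁)/(apparent₂) = sec²φ₁ / sec²φ₂ when true areas are equal.
cos²φ₂ / cos²φ₁ = 9.29  ⇒  cos φ₁ = cos 39.9° / √9.29 = 0.7672/3.048 = 0.2517.
φ₁ = arccos(0.2517) ≈ 75.4°.

75.4°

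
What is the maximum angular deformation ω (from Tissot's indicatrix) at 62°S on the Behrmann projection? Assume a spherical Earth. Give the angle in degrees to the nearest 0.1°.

66.2°

Behrmann is a cylindrical equal-area projection with standard parallels at ±30°. Cylindrical equal-area (φ₀ = 30°): h = cos φ / cos 30° along meridians, k = cos 30° / cos φ along parallels; h·k = 1.
At 62°: h = 0.5421, k = 1.845; principal scales a = 1.845, b = 0.5421.
sin(ω/2) = (a − b)/(a + b) = 1.303/2.387 = 0.5457, so ω = 2 arcsin(0.5457) ≈ 66.2°.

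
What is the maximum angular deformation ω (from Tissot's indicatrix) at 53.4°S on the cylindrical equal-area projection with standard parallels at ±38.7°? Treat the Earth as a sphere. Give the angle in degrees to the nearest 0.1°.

30.5°

Cylindrical equal-area (φ₀ = 38.7°): h = cos φ / cos 38.7° along meridians, k = cos 38.7° / cos φ along parallels; h·k = 1.
At 53.4°: h = 0.7640, k = 1.309; principal scales a = 1.309, b = 0.7640.
sin(ω/2) = (a − b)/(a + b) = 0.5450/2.073 = 0.2629, so ω = 2 arcsin(0.2629) ≈ 30.5°.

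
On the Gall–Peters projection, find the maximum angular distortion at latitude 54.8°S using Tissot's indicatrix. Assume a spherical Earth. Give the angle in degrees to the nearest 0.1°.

23.3°

Gall–Peters is a cylindrical equal-area projection with standard parallels at ±45°. For cylindrical equal-area with standard parallel φ₀, h = cos φ / cos φ₀ and k = cos φ₀ / cos φ, so h·k = 1.
At 54.8°: h = 0.8152, k = 1.227; principal scales a = 1.227, b = 0.8152.
sin(ω/2) = (a − b)/(a + b) = 0.4115/2.042 = 0.2015, so ω = 2 arcsin(0.2015) ≈ 23.3°.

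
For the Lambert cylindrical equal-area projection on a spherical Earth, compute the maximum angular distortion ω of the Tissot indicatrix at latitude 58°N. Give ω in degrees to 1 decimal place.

68.3°

The Lambert cylindrical equal-area projection is the cylindrical equal-area projection with its standard parallel at the equator (φ₀ = 0). A cylindrical equal-area projection with standard parallel φ₀ has meridian scale h = cos φ / cos φ₀ and parallel scale k = cos φ₀ / cos φ (so areas are preserved, h·k = 1).
At 58°: h = 0.5299, k = 1.887; principal scales a = 1.887, b = 0.5299.
sin(ω/2) = (a − b)/(a + b) = 1.357/2.417 = 0.5615, so ω = 2 arcsin(0.5615) ≈ 68.3°.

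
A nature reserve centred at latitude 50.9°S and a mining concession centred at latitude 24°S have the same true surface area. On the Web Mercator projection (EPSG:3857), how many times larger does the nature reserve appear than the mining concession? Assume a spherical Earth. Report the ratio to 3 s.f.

Mercator areal scale is sec²φ.
At 50.9°: sec²(50.9°) = 1/0.6307² = 2.514.
At 24°: sec²(24°) = 1/0.9135² = 1.198.
Ratio = 2.514/1.198 = cos²(24°)/cos²(50.9°) ≈ 2.10.

2.10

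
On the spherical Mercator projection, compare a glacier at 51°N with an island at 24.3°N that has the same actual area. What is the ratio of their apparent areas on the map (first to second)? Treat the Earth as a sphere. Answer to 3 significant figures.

Mercator is conformal with k = sec φ, so areal scale = k² = sec²φ.
At 51°: sec²(51°) = 1/0.6293² = 2.525.
At 24.3°: sec²(24.3°) = 1/0.9114² = 1.204.
Ratio = 2.525/1.204 = cos²(24.3°)/cos²(51°) ≈ 2.10.

2.10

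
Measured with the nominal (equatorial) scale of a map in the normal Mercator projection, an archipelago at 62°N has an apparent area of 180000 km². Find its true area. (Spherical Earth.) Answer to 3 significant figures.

Mercator is conformal, so the point scale is isotropic: h = k = sec φ = 1/cos φ.
Areal scale = k² = sec²φ = 1/cos²(62°) = 1/0.4695² = 4.537.
True area = apparent / (areal scale) = 180000 / 4.537 ≈ 39700 km².

39700 km²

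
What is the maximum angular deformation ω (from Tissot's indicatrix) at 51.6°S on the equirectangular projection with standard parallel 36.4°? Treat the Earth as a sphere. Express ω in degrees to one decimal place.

With standard parallel φ₀ = 36.4°, the equirectangular projection gives x = Rλ cos φ₀, y = Rφ, so h = 1 and k = cos 36.4° / cos φ.
At 51.6°: h = 1.000, k = 1.296; principal scales a = 1.296, b = 1.000.
sin(ω/2) = (a − b)/(a + b) = 0.2958/2.296 = 0.1289, so ω = 2 arcsin(0.1289) ≈ 14.8°.

14.8°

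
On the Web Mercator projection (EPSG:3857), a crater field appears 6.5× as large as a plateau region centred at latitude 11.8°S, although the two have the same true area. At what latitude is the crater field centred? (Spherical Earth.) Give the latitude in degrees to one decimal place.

For equal true areas on Mercator, apparent areas scale as sec²φ, so the ratio is cos²φ₂ / cos²φ₁.
cos²φ₂ / cos²φ₁ = 6.5  ⇒  cos φ₁ = cos 11.8° / √6.5 = 0.9789/2.550 = 0.3839.
φ₁ = arccos(0.3839) ≈ 67.4°.

67.4°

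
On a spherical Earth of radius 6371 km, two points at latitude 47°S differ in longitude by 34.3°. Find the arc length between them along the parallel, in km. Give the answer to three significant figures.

2600 km

Arc length along a parallel = R cos φ · Δλ (with Δλ in radians).
= 6371 × cos 47° × (34.3° × π/180) = 6371 × 0.6820 × 0.5986 ≈ 2600 km.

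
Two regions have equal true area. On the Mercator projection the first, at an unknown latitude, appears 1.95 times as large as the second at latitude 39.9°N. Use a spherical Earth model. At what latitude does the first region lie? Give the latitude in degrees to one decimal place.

56.7°

Mercator areal scale is sec²φ, so apparent-area ratio = sec²φ₁ / sec²φ₂ = cos²φ₂ / cos²φ₁.
cos²φ₂ / cos²φ₁ = 1.95  ⇒  cos φ₁ = cos 39.9° / √1.95 = 0.7672/1.396 = 0.5494.
φ₁ = arccos(0.5494) ≈ 56.7°.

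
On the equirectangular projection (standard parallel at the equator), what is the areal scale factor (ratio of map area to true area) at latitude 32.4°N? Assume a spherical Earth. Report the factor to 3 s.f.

For the equirectangular projection with φ₀ = 0 (plate carrée), h = 1 along meridians and k = sec φ along parallels.
Areal scale = h·k = 1 × sec φ; at 32.4°, h = 1.000, k = 1.184, so h·k = 1.184.

1.18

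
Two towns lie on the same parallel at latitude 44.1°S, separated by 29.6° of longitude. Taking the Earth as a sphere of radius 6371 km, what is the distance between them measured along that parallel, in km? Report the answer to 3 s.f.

2360 km

Arc length along a parallel = R cos φ · Δλ (with Δλ in radians).
= 6371 × cos 44.1° × (29.6° × π/180) = 6371 × 0.7181 × 0.5166 ≈ 2360 km.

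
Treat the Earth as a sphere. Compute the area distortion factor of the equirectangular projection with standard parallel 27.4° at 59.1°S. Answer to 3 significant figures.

With standard parallel φ₀ = 27.4°, the equirectangular projection gives x = Rλ cos φ₀, y = Rφ, so h = 1 and k = cos 27.4° / cos φ.
Areal scale = h·k = 1 × cos φ₀ / cos φ; at 59.1°, h = 1.000, k = 1.729, so h·k = 1.729.

1.73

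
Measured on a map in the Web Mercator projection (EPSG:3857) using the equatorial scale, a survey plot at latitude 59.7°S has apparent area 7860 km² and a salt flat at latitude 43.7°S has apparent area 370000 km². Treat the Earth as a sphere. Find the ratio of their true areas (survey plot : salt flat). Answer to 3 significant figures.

Since Mercator area scale is 1/cos²φ, the true area equals the apparent area multiplied by cos²φ.
True area of survey plot: 7860 × cos²(59.7°) = 7860 × 0.2545 = 2001 km².
True area of salt flat: 370000 × cos²(43.7°) = 370000 × 0.5227 = 193400 km².
Ratio = 2001 / 193400 ≈ 0.0103.

0.0103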